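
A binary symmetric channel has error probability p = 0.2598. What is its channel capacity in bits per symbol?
0.1736 bits

For a binary symmetric channel (BSC) with error probability p:
Capacity C = 1 - H(p) bits per symbol

where H(p) = -p log₂(p) - (1-p) log₂(1-p) is the binary entropy function.

H(0.2598) = 0.8264 bits
C = 1 - 0.8264 = 0.1736 bits per symbol

This means we can reliably transmit up to 0.1736 bits of information per channel use.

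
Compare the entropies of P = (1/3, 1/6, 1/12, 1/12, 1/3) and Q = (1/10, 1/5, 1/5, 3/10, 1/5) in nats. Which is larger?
Q

Computing entropies in nats:
H(P) = 1.4452
H(Q) = 1.5571

Distribution Q has higher entropy.

Intuition: The distribution closer to uniform (more spread out) has higher entropy.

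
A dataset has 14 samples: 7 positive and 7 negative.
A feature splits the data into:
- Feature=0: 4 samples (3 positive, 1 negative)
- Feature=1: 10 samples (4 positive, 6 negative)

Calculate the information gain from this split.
0.0747 bits

Information Gain = H(Y) - H(Y|Feature)

Before split:
P(positive) = 7/14 = 0.5000
H(Y) = 1.0000 bits

After split:
Feature=0: H = 0.8113 bits (weight = 4/14)
Feature=1: H = 0.9710 bits (weight = 10/14)
H(Y|Feature) = (4/14)×0.8113 + (10/14)×0.9710 = 0.9253 bits

Information Gain = 1.0000 - 0.9253 = 0.0747 bits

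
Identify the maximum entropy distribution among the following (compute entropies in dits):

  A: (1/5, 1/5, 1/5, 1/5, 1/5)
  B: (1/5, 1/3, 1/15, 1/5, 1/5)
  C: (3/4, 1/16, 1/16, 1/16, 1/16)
A

For a discrete distribution over n outcomes, entropy is maximized by the uniform distribution.

Computing entropies:
H(A) = 0.6990 dits
H(B) = 0.6568 dits
H(C) = 0.3947 dits

The uniform distribution (where all probabilities equal 1/5) achieves the maximum entropy of log_10(5) = 0.6990 dits.

Distribution A has the highest entropy.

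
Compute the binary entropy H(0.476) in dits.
0.3005 dits

The binary entropy function is:
H(p) = -p log(p) - (1-p) log(1-p)

H(0.476) = -0.476 × log_10(0.476) - 0.524 × log_10(0.524)
H(0.476) = 0.3005 dits

Note: Binary entropy is maximized at p=0.5 (H=1 bit) and minimized at p=0 or p=1 (H=0).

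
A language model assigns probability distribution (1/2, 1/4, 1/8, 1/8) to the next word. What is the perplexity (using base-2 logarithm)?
3.3636

Perplexity is 2^H (or exp(H) for natural log).

First, H = -Σ p log p = 1.7500 bits
Perplexity = 2^1.7500 = 3.3636

Interpretation: The model's uncertainty is equivalent to choosing uniformly among 3.4 options.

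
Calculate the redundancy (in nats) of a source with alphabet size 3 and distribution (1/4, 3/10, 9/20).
0.0315 nats

Redundancy measures how far a source is from maximum entropy:
R = H_max - H(X)

Maximum entropy for 3 symbols: H_max = log_e(3) = 1.0986 nats
Actual entropy: H(X) = 1.0671 nats
Redundancy: R = 1.0986 - 1.0671 = 0.0315 nats

This redundancy represents potential for compression: the source could be compressed by 0.0315 nats per symbol.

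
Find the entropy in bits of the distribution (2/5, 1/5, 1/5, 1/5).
1.9219 bits

Shannon entropy is H(X) = -Σ p(x) log p(x).

For P = (2/5, 1/5, 1/5, 1/5):
H = -2/5 × log_2(2/5) -1/5 × log_2(1/5) -1/5 × log_2(1/5) -1/5 × log_2(1/5)
H = 1.9219 bits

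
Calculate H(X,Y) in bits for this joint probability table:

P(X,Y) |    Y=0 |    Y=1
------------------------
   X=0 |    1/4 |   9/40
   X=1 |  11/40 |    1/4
1.9964 bits

Joint entropy is H(X,Y) = -Σ_{x,y} p(x,y) log p(x,y).

Summing over all non-zero entries:
H(X,Y) = -[1/4·log_2(1/4) + 9/40·log_2(9/40) + 11/40·log_2(11/40) + 1/4·log_2(1/4)]
H(X,Y) = 1.9964 bits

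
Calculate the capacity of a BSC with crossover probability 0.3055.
0.1121 bits

For a binary symmetric channel (BSC) with error probability p:
Capacity C = 1 - H(p) bits per symbol

where H(p) = -p log₂(p) - (1-p) log₂(1-p) is the binary entropy function.

H(0.3055) = 0.8879 bits
C = 1 - 0.8879 = 0.1121 bits per symbol

This means we can reliably transmit up to 0.1121 bits of information per channel use.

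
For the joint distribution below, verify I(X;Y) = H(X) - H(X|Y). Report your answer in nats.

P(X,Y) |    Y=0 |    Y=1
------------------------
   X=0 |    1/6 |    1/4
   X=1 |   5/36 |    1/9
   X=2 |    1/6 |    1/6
I(X;Y) = 0.0084 nats

Mutual information has multiple equivalent forms:
- I(X;Y) = H(X) - H(X|Y)
- I(X;Y) = H(Y) - H(Y|X)
- I(X;Y) = H(X) + H(Y) - H(X,Y)

Computing all quantities:
H(X) = 1.0776, H(Y) = 0.6916, H(X,Y) = 1.7608
H(X|Y) = 1.0692, H(Y|X) = 0.6832

Verification:
H(X) - H(X|Y) = 1.0776 - 1.0692 = 0.0084
H(Y) - H(Y|X) = 0.6916 - 0.6832 = 0.0084
H(X) + H(Y) - H(X,Y) = 1.0776 + 0.6916 - 1.7608 = 0.0084

All forms give I(X;Y) = 0.0084 nats. ✓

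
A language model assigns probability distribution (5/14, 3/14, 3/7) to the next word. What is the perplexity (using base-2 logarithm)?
2.8891

Perplexity is 2^H (or exp(H) for natural log).

First, H = -Σ p log p = 1.5306 bits
Perplexity = 2^1.5306 = 2.8891

Interpretation: The model's uncertainty is equivalent to choosing uniformly among 2.9 options.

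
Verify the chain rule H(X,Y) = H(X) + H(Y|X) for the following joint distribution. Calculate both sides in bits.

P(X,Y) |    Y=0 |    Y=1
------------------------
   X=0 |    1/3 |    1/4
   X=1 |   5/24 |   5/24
H(X,Y) = 1.9713, H(X) = 0.9799, H(Y|X) = 0.9914 (all in bits)

Chain rule: H(X,Y) = H(X) + H(Y|X)

Left side — joint entropy directly:
H(X,Y) = -Σ p(x,y) log p(x,y) = 1.9713 bits

Right side — compute H(Y|X) from the conditional distributions:
P(X) = (7/12, 5/12), so H(X) = 0.9799 bits
H(Y|X) = Σ_x P(X=x) · H(Y|X=x):
  P(Y|X=0) = (4/7, 3/7), H(Y|X=0) = 0.9852, weight P(X=0) = 7/12
  P(Y|X=1) = (1/2, 1/2), H(Y|X=1) = 1.0000, weight P(X=1) = 5/12
H(Y|X) = 0.9914 bits

H(X) + H(Y|X) = 0.9799 + 0.9914 = 1.9713 bits

Both sides equal 1.9713 bits. ✓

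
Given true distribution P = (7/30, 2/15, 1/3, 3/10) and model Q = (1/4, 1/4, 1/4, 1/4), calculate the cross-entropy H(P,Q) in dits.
0.6021 dits

Cross-entropy: H(P,Q) = -Σ p(x) log q(x)

Alternatively: H(P,Q) = H(P) + D_KL(P||Q)
H(P) = 0.5801 dits
D_KL(P||Q) = 0.0220 dits

H(P,Q) = 0.5801 + 0.0220 = 0.6021 dits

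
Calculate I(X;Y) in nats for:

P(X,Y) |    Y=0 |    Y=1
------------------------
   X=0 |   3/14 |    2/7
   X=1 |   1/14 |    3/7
0.0518 nats

Mutual information: I(X;Y) = H(X) + H(Y) - H(X,Y)

Marginals:
P(X) = (1/2, 1/2), H(X) = 0.6931 nats
P(Y) = (2/7, 5/7), H(Y) = 0.5983 nats

Joint entropy: H(X,Y) = 1.2397 nats

I(X;Y) = 0.6931 + 0.5983 - 1.2397 = 0.0518 nats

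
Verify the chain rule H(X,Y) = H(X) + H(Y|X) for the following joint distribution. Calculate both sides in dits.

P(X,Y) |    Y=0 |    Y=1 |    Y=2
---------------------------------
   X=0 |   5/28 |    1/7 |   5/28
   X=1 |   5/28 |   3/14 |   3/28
H(X,Y) = 0.7688, H(X) = 0.3010, H(Y|X) = 0.4678 (all in dits)

Chain rule: H(X,Y) = H(X) + H(Y|X)

Left side — joint entropy directly:
H(X,Y) = -Σ p(x,y) log p(x,y) = 0.7688 dits

Right side — compute H(Y|X) from the conditional distributions:
P(X) = (1/2, 1/2), so H(X) = 0.3010 dits
H(Y|X) = Σ_x P(X=x) · H(Y|X=x):
  P(Y|X=0) = (5/14, 2/7, 5/14), H(Y|X=0) = 0.4748, weight P(X=0) = 1/2
  P(Y|X=1) = (5/14, 3/7, 3/14), H(Y|X=1) = 0.4608, weight P(X=1) = 1/2
H(Y|X) = 0.4678 dits

H(X) + H(Y|X) = 0.3010 + 0.4678 = 0.7688 dits

Both sides equal 0.7688 dits. ✓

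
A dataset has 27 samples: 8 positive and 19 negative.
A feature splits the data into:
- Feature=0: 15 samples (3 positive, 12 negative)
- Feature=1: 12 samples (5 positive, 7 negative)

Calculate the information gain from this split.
0.0401 bits

Information Gain = H(Y) - H(Y|Feature)

Before split:
P(positive) = 8/27 = 0.2963
H(Y) = 0.8767 bits

After split:
Feature=0: H = 0.7219 bits (weight = 15/27)
Feature=1: H = 0.9799 bits (weight = 12/27)
H(Y|Feature) = (15/27)×0.7219 + (12/27)×0.9799 = 0.8366 bits

Information Gain = 0.8767 - 0.8366 = 0.0401 bits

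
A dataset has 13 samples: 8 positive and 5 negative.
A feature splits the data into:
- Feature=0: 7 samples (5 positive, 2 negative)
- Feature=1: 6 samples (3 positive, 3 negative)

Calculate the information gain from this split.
0.0349 bits

Information Gain = H(Y) - H(Y|Feature)

Before split:
P(positive) = 8/13 = 0.6154
H(Y) = 0.9612 bits

After split:
Feature=0: H = 0.8631 bits (weight = 7/13)
Feature=1: H = 1.0000 bits (weight = 6/13)
H(Y|Feature) = (7/13)×0.8631 + (6/13)×1.0000 = 0.9263 bits

Information Gain = 0.9612 - 0.9263 = 0.0349 bits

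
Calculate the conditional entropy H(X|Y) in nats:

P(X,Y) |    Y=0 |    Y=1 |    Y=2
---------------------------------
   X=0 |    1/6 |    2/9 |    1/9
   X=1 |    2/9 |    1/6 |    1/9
0.6852 nats

Using the chain rule: H(X|Y) = H(X,Y) - H(Y)

First, compute H(X,Y) = 1.7540 nats

Marginal P(Y) = (7/18, 7/18, 2/9)
H(Y) = 1.0688 nats

H(X|Y) = H(X,Y) - H(Y) = 1.7540 - 1.0688 = 0.6852 nats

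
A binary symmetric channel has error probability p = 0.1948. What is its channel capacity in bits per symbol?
0.2886 bits

For a binary symmetric channel (BSC) with error probability p:
Capacity C = 1 - H(p) bits per symbol

where H(p) = -p log₂(p) - (1-p) log₂(1-p) is the binary entropy function.

H(0.1948) = 0.7114 bits
C = 1 - 0.7114 = 0.2886 bits per symbol

This means we can reliably transmit up to 0.2886 bits of information per channel use.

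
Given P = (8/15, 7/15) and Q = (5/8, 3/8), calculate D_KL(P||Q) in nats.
0.0175 nats

KL divergence: D_KL(P||Q) = Σ p(x) log(p(x)/q(x))

Computing term by term:
  x=0: 8/15 × log_e[(8/15)/(5/8)] = 8/15 × -0.1586 = -0.0846
  x=1: 7/15 × log_e[(7/15)/(3/8)] = 7/15 × 0.2187 = 0.1021

D_KL(P||Q) = 0.0175 nats

Note: KL divergence is always non-negative and equals 0 iff P = Q.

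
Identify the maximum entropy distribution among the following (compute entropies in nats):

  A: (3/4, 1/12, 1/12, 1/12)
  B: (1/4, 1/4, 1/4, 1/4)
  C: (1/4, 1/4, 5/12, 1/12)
B

For a discrete distribution over n outcomes, entropy is maximized by the uniform distribution.

Computing entropies:
H(A) = 0.8370 nats
H(B) = 1.3863 nats
H(C) = 1.2650 nats

The uniform distribution (where all probabilities equal 1/4) achieves the maximum entropy of log_e(4) = 1.3863 nats.

Distribution B has the highest entropy.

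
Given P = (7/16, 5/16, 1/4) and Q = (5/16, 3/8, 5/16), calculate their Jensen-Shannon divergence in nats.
0.0084 nats

Jensen-Shannon divergence is:
JSD(P||Q) = 0.5 × D_KL(P||M) + 0.5 × D_KL(Q||M)
where M = 0.5 × (P + Q) is the mixture distribution.

M = 0.5 × (7/16, 5/16, 1/4) + 0.5 × (5/16, 3/8, 5/16) = (3/8, 11/32, 9/32)

D_KL(P||M) = 0.0082 nats
D_KL(Q||M) = 0.0086 nats

JSD(P||Q) = 0.5 × 0.0082 + 0.5 × 0.0086 = 0.0084 nats

Unlike KL divergence, JSD is symmetric and bounded: 0 ≤ JSD ≤ log(2).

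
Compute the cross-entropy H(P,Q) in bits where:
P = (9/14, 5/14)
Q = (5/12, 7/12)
1.0897 bits

Cross-entropy: H(P,Q) = -Σ p(x) log q(x)

Alternatively: H(P,Q) = H(P) + D_KL(P||Q)
H(P) = 0.9403 bits
D_KL(P||Q) = 0.1494 bits

H(P,Q) = 0.9403 + 0.1494 = 1.0897 bits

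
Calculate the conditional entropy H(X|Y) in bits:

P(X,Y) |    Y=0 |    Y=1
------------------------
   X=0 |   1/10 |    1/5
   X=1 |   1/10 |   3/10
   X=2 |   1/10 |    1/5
1.5651 bits

Using the chain rule: H(X|Y) = H(X,Y) - H(Y)

First, compute H(X,Y) = 2.4464 bits

Marginal P(Y) = (3/10, 7/10)
H(Y) = 0.8813 bits

H(X|Y) = H(X,Y) - H(Y) = 2.4464 - 0.8813 = 1.5651 bits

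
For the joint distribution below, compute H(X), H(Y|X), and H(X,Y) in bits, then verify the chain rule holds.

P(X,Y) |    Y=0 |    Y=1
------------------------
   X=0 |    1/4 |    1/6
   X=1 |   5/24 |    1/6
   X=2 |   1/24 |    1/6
H(X,Y) = 2.4550, H(X) = 1.5284, H(Y|X) = 0.9266 (all in bits)

Chain rule: H(X,Y) = H(X) + H(Y|X)

Left side — joint entropy directly:
H(X,Y) = -Σ p(x,y) log p(x,y) = 2.4550 bits

Right side — compute H(Y|X) from the conditional distributions:
P(X) = (5/12, 3/8, 5/24), so H(X) = 1.5284 bits
H(Y|X) = Σ_x P(X=x) · H(Y|X=x):
  P(Y|X=0) = (3/5, 2/5), H(Y|X=0) = 0.9710, weight P(X=0) = 5/12
  P(Y|X=1) = (5/9, 4/9), H(Y|X=1) = 0.9911, weight P(X=1) = 3/8
  P(Y|X=2) = (1/5, 4/5), H(Y|X=2) = 0.7219, weight P(X=2) = 5/24
H(Y|X) = 0.9266 bits

H(X) + H(Y|X) = 1.5284 + 0.9266 = 2.4550 bits

Both sides equal 2.4550 bits. ✓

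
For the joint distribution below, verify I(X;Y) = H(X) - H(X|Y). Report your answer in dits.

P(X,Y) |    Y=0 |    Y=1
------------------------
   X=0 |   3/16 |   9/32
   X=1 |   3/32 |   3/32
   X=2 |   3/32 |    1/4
I(X;Y) = 0.0064 dits

Mutual information has multiple equivalent forms:
- I(X;Y) = H(X) - H(X|Y)
- I(X;Y) = H(Y) - H(Y|X)
- I(X;Y) = H(X) + H(Y) - H(X,Y)

Computing all quantities:
H(X) = 0.4500, H(Y) = 0.2873, H(X,Y) = 0.7309
H(X|Y) = 0.4436, H(Y|X) = 0.2809

Verification:
H(X) - H(X|Y) = 0.4500 - 0.4436 = 0.0064
H(Y) - H(Y|X) = 0.2873 - 0.2809 = 0.0064
H(X) + H(Y) - H(X,Y) = 0.4500 + 0.2873 - 0.7309 = 0.0064

All forms give I(X;Y) = 0.0064 dits. ✓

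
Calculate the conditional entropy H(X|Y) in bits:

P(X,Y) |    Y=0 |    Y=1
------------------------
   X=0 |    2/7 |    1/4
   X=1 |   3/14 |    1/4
0.9926 bits

Using the chain rule: H(X|Y) = H(X,Y) - H(Y)

First, compute H(X,Y) = 1.9926 bits

Marginal P(Y) = (1/2, 1/2)
H(Y) = 1.0000 bits

H(X|Y) = H(X,Y) - H(Y) = 1.9926 - 1.0000 = 0.9926 bits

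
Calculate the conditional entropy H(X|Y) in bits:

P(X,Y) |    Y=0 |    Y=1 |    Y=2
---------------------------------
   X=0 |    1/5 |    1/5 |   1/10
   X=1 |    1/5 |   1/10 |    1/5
0.9510 bits

Using the chain rule: H(X|Y) = H(X,Y) - H(Y)

First, compute H(X,Y) = 2.5219 bits

Marginal P(Y) = (2/5, 3/10, 3/10)
H(Y) = 1.5710 bits

H(X|Y) = H(X,Y) - H(Y) = 2.5219 - 1.5710 = 0.9510 bits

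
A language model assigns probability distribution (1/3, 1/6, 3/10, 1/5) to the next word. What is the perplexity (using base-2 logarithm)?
3.8494

Perplexity is 2^H (or exp(H) for natural log).

First, H = -Σ p log p = 1.9446 bits
Perplexity = 2^1.9446 = 3.8494

Interpretation: The model's uncertainty is equivalent to choosing uniformly among 3.8 options.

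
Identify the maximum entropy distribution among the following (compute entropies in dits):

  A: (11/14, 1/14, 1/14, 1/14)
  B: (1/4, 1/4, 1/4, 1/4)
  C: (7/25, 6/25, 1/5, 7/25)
B

For a discrete distribution over n outcomes, entropy is maximized by the uniform distribution.

Computing entropies:
H(A) = 0.3279 dits
H(B) = 0.6021 dits
H(C) = 0.5981 dits

The uniform distribution (where all probabilities equal 1/4) achieves the maximum entropy of log_10(4) = 0.6021 dits.

Distribution B has the highest entropy.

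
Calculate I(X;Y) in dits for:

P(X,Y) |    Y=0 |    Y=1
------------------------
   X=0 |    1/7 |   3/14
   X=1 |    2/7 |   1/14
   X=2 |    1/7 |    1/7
0.0286 dits

Mutual information: I(X;Y) = H(X) + H(Y) - H(X,Y)

Marginals:
P(X) = (5/14, 5/14, 2/7), H(X) = 0.4748 dits
P(Y) = (4/7, 3/7), H(Y) = 0.2966 dits

Joint entropy: H(X,Y) = 0.7429 dits

I(X;Y) = 0.4748 + 0.2966 - 0.7429 = 0.0286 dits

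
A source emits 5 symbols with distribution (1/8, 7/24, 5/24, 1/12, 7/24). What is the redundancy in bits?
0.1398 bits

Redundancy measures how far a source is from maximum entropy:
R = H_max - H(X)

Maximum entropy for 5 symbols: H_max = log_2(5) = 2.3219 bits
Actual entropy: H(X) = 2.1822 bits
Redundancy: R = 2.3219 - 2.1822 = 0.1398 bits

This redundancy represents potential for compression: the source could be compressed by 0.1398 bits per symbol.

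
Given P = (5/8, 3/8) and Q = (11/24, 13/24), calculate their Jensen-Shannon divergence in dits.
0.0061 dits

Jensen-Shannon divergence is:
JSD(P||Q) = 0.5 × D_KL(P||M) + 0.5 × D_KL(Q||M)
where M = 0.5 × (P + Q) is the mixture distribution.

M = 0.5 × (5/8, 3/8) + 0.5 × (11/24, 13/24) = (13/24, 11/24)

D_KL(P||M) = 0.0062 dits
D_KL(Q||M) = 0.0060 dits

JSD(P||Q) = 0.5 × 0.0062 + 0.5 × 0.0060 = 0.0061 dits

Unlike KL divergence, JSD is symmetric and bounded: 0 ≤ JSD ≤ log(2).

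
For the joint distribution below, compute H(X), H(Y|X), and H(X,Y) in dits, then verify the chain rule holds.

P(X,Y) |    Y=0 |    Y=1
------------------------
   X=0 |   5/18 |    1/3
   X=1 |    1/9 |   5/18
H(X,Y) = 0.5741, H(X) = 0.2902, H(Y|X) = 0.2839 (all in dits)

Chain rule: H(X,Y) = H(X) + H(Y|X)

Left side — joint entropy directly:
H(X,Y) = -Σ p(x,y) log p(x,y) = 0.5741 dits

Right side — compute H(Y|X) from the conditional distributions:
P(X) = (11/18, 7/18), so H(X) = 0.2902 dits
H(Y|X) = Σ_x P(X=x) · H(Y|X=x):
  P(Y|X=0) = (5/11, 6/11), H(Y|X=0) = 0.2992, weight P(X=0) = 11/18
  P(Y|X=1) = (2/7, 5/7), H(Y|X=1) = 0.2598, weight P(X=1) = 7/18
H(Y|X) = 0.2839 dits

H(X) + H(Y|X) = 0.2902 + 0.2839 = 0.5741 dits

Both sides equal 0.5741 dits. ✓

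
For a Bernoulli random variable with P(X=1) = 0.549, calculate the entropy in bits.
0.9931 bits

The binary entropy function is:
H(p) = -p log(p) - (1-p) log(1-p)

H(0.549) = -0.549 × log_2(0.549) - 0.451 × log_2(0.451)
H(0.549) = 0.9931 bits

Note: Binary entropy is maximized at p=0.5 (H=1 bit) and minimized at p=0 or p=1 (H=0).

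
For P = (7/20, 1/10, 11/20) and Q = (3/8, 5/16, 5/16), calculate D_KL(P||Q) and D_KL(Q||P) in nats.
D_KL(P||Q) = 0.1728, D_KL(Q||P) = 0.2053

KL divergence is not symmetric: D_KL(P||Q) ≠ D_KL(Q||P) in general.

D_KL(P||Q) = 0.1728 nats
D_KL(Q||P) = 0.2053 nats

No, they are not equal!

This asymmetry is why KL divergence is not a true distance metric.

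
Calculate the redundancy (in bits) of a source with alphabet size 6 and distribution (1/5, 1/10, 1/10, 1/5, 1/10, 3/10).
0.1385 bits

Redundancy measures how far a source is from maximum entropy:
R = H_max - H(X)

Maximum entropy for 6 symbols: H_max = log_2(6) = 2.5850 bits
Actual entropy: H(X) = 2.4464 bits
Redundancy: R = 2.5850 - 2.4464 = 0.1385 bits

This redundancy represents potential for compression: the source could be compressed by 0.1385 bits per symbol.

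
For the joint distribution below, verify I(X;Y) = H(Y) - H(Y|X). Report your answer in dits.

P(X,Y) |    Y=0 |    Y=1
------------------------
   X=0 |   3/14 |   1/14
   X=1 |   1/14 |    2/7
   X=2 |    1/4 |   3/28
I(X;Y) = 0.0578 dits

Mutual information has multiple equivalent forms:
- I(X;Y) = H(X) - H(X|Y)
- I(X;Y) = H(Y) - H(Y|X)
- I(X;Y) = H(X) + H(Y) - H(X,Y)

Computing all quantities:
H(X) = 0.4748, H(Y) = 0.2999, H(X,Y) = 0.7170
H(X|Y) = 0.4171, H(Y|X) = 0.2421

Verification:
H(X) - H(X|Y) = 0.4748 - 0.4171 = 0.0578
H(Y) - H(Y|X) = 0.2999 - 0.2421 = 0.0578
H(X) + H(Y) - H(X,Y) = 0.4748 + 0.2999 - 0.7170 = 0.0578

All forms give I(X;Y) = 0.0578 dits. ✓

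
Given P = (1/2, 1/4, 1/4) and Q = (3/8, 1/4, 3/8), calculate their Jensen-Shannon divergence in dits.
0.0047 dits

Jensen-Shannon divergence is:
JSD(P||Q) = 0.5 × D_KL(P||M) + 0.5 × D_KL(Q||M)
where M = 0.5 × (P + Q) is the mixture distribution.

M = 0.5 × (1/2, 1/4, 1/4) + 0.5 × (3/8, 1/4, 3/8) = (7/16, 1/4, 5/16)

D_KL(P||M) = 0.0048 dits
D_KL(Q||M) = 0.0046 dits

JSD(P||Q) = 0.5 × 0.0048 + 0.5 × 0.0046 = 0.0047 dits

Unlike KL divergence, JSD is symmetric and bounded: 0 ≤ JSD ≤ log(2).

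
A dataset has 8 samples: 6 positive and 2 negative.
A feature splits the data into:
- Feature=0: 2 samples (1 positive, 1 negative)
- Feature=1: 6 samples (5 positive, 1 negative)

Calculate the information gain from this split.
0.0738 bits

Information Gain = H(Y) - H(Y|Feature)

Before split:
P(positive) = 6/8 = 0.7500
H(Y) = 0.8113 bits

After split:
Feature=0: H = 1.0000 bits (weight = 2/8)
Feature=1: H = 0.6500 bits (weight = 6/8)
H(Y|Feature) = (2/8)×1.0000 + (6/8)×0.6500 = 0.7375 bits

Information Gain = 0.8113 - 0.7375 = 0.0738 bits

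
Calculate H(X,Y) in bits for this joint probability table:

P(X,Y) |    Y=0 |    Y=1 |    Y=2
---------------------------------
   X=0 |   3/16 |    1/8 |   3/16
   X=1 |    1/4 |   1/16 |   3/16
2.4835 bits

Joint entropy is H(X,Y) = -Σ_{x,y} p(x,y) log p(x,y).

Summing over all non-zero entries:
H(X,Y) = -[3/16·log_2(3/16) + 1/8·log_2(1/8) + 3/16·log_2(3/16) + 1/4·log_2(1/4) + 1/16·log_2(1/16) + 3/16·log_2(3/16)]
H(X,Y) = 2.4835 bits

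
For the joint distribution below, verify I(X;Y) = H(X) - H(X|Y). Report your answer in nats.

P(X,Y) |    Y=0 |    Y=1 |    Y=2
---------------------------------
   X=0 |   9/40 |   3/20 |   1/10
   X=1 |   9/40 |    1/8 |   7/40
I(X;Y) = 0.0102 nats

Mutual information has multiple equivalent forms:
- I(X;Y) = H(X) - H(X|Y)
- I(X;Y) = H(Y) - H(Y|X)
- I(X;Y) = H(X) + H(Y) - H(X,Y)

Computing all quantities:
H(X) = 0.6919, H(Y) = 1.0694, H(X,Y) = 1.7510
H(X|Y) = 0.6817, H(Y|X) = 1.0591

Verification:
H(X) - H(X|Y) = 0.6919 - 0.6817 = 0.0102
H(Y) - H(Y|X) = 1.0694 - 1.0591 = 0.0102
H(X) + H(Y) - H(X,Y) = 0.6919 + 1.0694 - 1.7510 = 0.0102

All forms give I(X;Y) = 0.0102 nats. ✓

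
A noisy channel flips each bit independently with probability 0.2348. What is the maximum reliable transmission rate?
0.2137 bits

For a binary symmetric channel (BSC) with error probability p:
Capacity C = 1 - H(p) bits per symbol

where H(p) = -p log₂(p) - (1-p) log₂(1-p) is the binary entropy function.

H(0.2348) = 0.7863 bits
C = 1 - 0.7863 = 0.2137 bits per symbol

This means we can reliably transmit up to 0.2137 bits of information per channel use.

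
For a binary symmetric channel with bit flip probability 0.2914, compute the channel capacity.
0.1295 bits

For a binary symmetric channel (BSC) with error probability p:
Capacity C = 1 - H(p) bits per symbol

where H(p) = -p log₂(p) - (1-p) log₂(1-p) is the binary entropy function.

H(0.2914) = 0.8705 bits
C = 1 - 0.8705 = 0.1295 bits per symbol

This means we can reliably transmit up to 0.1295 bits of information per channel use.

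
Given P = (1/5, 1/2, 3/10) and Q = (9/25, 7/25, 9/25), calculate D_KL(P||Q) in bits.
0.1697 bits

KL divergence: D_KL(P||Q) = Σ p(x) log(p(x)/q(x))

Computing term by term:
  x=0: 1/5 × log_2[(1/5)/(9/25)] = 1/5 × -0.8480 = -0.1696
  x=1: 1/2 × log_2[(1/2)/(7/25)] = 1/2 × 0.8365 = 0.4183
  x=2: 3/10 × log_2[(3/10)/(9/25)] = 3/10 × -0.2630 = -0.0789

D_KL(P||Q) = 0.1697 bits

Note: KL divergence is always non-negative and equals 0 iff P = Q.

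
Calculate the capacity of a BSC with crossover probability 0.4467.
0.0082 bits

For a binary symmetric channel (BSC) with error probability p:
Capacity C = 1 - H(p) bits per symbol

where H(p) = -p log₂(p) - (1-p) log₂(1-p) is the binary entropy function.

H(0.4467) = 0.9918 bits
C = 1 - 0.9918 = 0.0082 bits per symbol

This means we can reliably transmit up to 0.0082 bits of information per channel use.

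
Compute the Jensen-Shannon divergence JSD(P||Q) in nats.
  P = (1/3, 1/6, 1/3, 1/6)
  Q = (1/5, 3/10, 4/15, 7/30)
0.0227 nats

Jensen-Shannon divergence is:
JSD(P||Q) = 0.5 × D_KL(P||M) + 0.5 × D_KL(Q||M)
where M = 0.5 × (P + Q) is the mixture distribution.

M = 0.5 × (1/3, 1/6, 1/3, 1/6) + 0.5 × (1/5, 3/10, 4/15, 7/30) = (4/15, 7/30, 3/10, 1/5)

D_KL(P||M) = 0.0230 nats
D_KL(Q||M) = 0.0224 nats

JSD(P||Q) = 0.5 × 0.0230 + 0.5 × 0.0224 = 0.0227 nats

Unlike KL divergence, JSD is symmetric and bounded: 0 ≤ JSD ≤ log(2).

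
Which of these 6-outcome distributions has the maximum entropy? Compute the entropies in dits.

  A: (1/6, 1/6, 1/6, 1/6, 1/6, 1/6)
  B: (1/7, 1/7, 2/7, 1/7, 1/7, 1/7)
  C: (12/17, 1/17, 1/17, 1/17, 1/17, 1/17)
A

For a discrete distribution over n outcomes, entropy is maximized by the uniform distribution.

Computing entropies:
H(A) = 0.7782 dits
H(B) = 0.7591 dits
H(C) = 0.4687 dits

The uniform distribution (where all probabilities equal 1/6) achieves the maximum entropy of log_10(6) = 0.7782 dits.

Distribution A has the highest entropy.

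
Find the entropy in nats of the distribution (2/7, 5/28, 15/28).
0.9999 nats

Shannon entropy is H(X) = -Σ p(x) log p(x).

For P = (2/7, 5/28, 15/28):
H = -2/7 × log_e(2/7) -5/28 × log_e(5/28) -15/28 × log_e(15/28)
H = 0.9999 nats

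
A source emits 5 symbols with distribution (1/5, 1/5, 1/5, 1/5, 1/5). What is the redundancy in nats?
0.0000 nats

Redundancy measures how far a source is from maximum entropy:
R = H_max - H(X)

Maximum entropy for 5 symbols: H_max = log_e(5) = 1.6094 nats
Actual entropy: H(X) = 1.6094 nats
Redundancy: R = 1.6094 - 1.6094 = 0.0000 nats

This redundancy represents potential for compression: the source could be compressed by 0.0000 nats per symbol.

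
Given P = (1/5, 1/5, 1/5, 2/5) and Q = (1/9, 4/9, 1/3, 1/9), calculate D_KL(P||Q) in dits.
0.1598 dits

KL divergence: D_KL(P||Q) = Σ p(x) log(p(x)/q(x))

Computing term by term:
  x=0: 1/5 × log_10[(1/5)/(1/9)] = 1/5 × 0.2553 = 0.0511
  x=1: 1/5 × log_10[(1/5)/(4/9)] = 1/5 × -0.3468 = -0.0694
  x=2: 1/5 × log_10[(1/5)/(1/3)] = 1/5 × -0.2218 = -0.0444
  x=3: 2/5 × log_10[(2/5)/(1/9)] = 2/5 × 0.5563 = 0.2225

D_KL(P||Q) = 0.1598 dits

Note: KL divergence is always non-negative and equals 0 iff P = Q.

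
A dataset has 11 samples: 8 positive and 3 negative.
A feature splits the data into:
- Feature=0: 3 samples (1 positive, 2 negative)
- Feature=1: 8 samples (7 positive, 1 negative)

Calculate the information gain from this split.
0.1996 bits

Information Gain = H(Y) - H(Y|Feature)

Before split:
P(positive) = 8/11 = 0.7273
H(Y) = 0.8454 bits

After split:
Feature=0: H = 0.9183 bits (weight = 3/11)
Feature=1: H = 0.5436 bits (weight = 8/11)
H(Y|Feature) = (3/11)×0.9183 + (8/11)×0.5436 = 0.6458 bits

Information Gain = 0.8454 - 0.6458 = 0.1996 bits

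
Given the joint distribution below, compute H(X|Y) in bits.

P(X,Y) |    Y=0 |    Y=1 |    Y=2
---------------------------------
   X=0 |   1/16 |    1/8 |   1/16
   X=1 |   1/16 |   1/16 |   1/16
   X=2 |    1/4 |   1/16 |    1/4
1.3137 bits

Using the chain rule: H(X|Y) = H(X,Y) - H(Y)

First, compute H(X,Y) = 2.8750 bits

Marginal P(Y) = (3/8, 1/4, 3/8)
H(Y) = 1.5613 bits

H(X|Y) = H(X,Y) - H(Y) = 2.8750 - 1.5613 = 1.3137 bits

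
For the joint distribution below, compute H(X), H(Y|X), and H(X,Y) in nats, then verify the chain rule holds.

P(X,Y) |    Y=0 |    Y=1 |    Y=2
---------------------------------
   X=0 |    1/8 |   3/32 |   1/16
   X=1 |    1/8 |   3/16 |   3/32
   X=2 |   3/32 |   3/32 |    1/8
H(X,Y) = 2.1546, H(X) = 1.0862, H(Y|X) = 1.0684 (all in nats)

Chain rule: H(X,Y) = H(X) + H(Y|X)

Left side — joint entropy directly:
H(X,Y) = -Σ p(x,y) log p(x,y) = 2.1546 nats

Right side — compute H(Y|X) from the conditional distributions:
P(X) = (9/32, 13/32, 5/16), so H(X) = 1.0862 nats
H(Y|X) = Σ_x P(X=x) · H(Y|X=x):
  P(Y|X=0) = (4/9, 1/3, 2/9), H(Y|X=0) = 1.0609, weight P(X=0) = 9/32
  P(Y|X=1) = (4/13, 6/13, 3/13), H(Y|X=1) = 1.0579, weight P(X=1) = 13/32
  P(Y|X=2) = (3/10, 3/10, 2/5), H(Y|X=2) = 1.0889, weight P(X=2) = 5/16
H(Y|X) = 1.0684 nats

H(X) + H(Y|X) = 1.0862 + 1.0684 = 2.1546 nats

Both sides equal 2.1546 nats. ✓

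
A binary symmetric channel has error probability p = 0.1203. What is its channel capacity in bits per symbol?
0.4698 bits

For a binary symmetric channel (BSC) with error probability p:
Capacity C = 1 - H(p) bits per symbol

where H(p) = -p log₂(p) - (1-p) log₂(1-p) is the binary entropy function.

H(0.1203) = 0.5302 bits
C = 1 - 0.5302 = 0.4698 bits per symbol

This means we can reliably transmit up to 0.4698 bits of information per channel use.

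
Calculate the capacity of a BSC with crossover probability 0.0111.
0.9120 bits

For a binary symmetric channel (BSC) with error probability p:
Capacity C = 1 - H(p) bits per symbol

where H(p) = -p log₂(p) - (1-p) log₂(1-p) is the binary entropy function.

H(0.0111) = 0.0880 bits
C = 1 - 0.0880 = 0.9120 bits per symbol

This means we can reliably transmit up to 0.9120 bits of information per channel use.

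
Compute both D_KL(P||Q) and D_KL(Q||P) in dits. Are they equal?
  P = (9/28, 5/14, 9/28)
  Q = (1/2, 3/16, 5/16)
D_KL(P||Q) = 0.0422, D_KL(Q||P) = 0.0396

KL divergence is not symmetric: D_KL(P||Q) ≠ D_KL(Q||P) in general.

D_KL(P||Q) = 0.0422 dits
D_KL(Q||P) = 0.0396 dits

No, they are not equal!

This asymmetry is why KL divergence is not a true distance metric.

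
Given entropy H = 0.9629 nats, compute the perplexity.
2.6193

Perplexity is e^H (or exp(H) for natural log).

H = 0.9629 nats
Perplexity = e^0.9629 = 2.6193

Interpretation: The model's uncertainty is equivalent to choosing uniformly among 2.6 options.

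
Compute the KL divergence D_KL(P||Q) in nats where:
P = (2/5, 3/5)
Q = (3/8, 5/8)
0.0013 nats

KL divergence: D_KL(P||Q) = Σ p(x) log(p(x)/q(x))

Computing term by term:
  x=0: 2/5 × log_e[(2/5)/(3/8)] = 2/5 × 0.0645 = 0.0258
  x=1: 3/5 × log_e[(3/5)/(5/8)] = 3/5 × -0.0408 = -0.0245

D_KL(P||Q) = 0.0013 nats

Note: KL divergence is always non-negative and equals 0 iff P = Q.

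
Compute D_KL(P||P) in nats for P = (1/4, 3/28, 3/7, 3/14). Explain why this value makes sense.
0.0000 nats

KL divergence satisfies the Gibbs inequality: D_KL(P||Q) ≥ 0 for all distributions P, Q.

D_KL(P||Q) = Σ p(x) log(p(x)/q(x))
Each term is p(x) × log_e(p(x)/p(x)) = p(x) × log_e(1) = 0, so the sum is 0.
D_KL(P||Q) = 0.0000 nats

When P = Q, the KL divergence is exactly 0, as there is no 'divergence' between identical distributions.

This non-negativity is a fundamental property: relative entropy cannot be negative because it measures how different Q is from P.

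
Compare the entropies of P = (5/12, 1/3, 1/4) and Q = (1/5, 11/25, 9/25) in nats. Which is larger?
P

Computing entropies in nats:
H(P) = 1.0776
H(Q) = 1.0509

Distribution P has higher entropy.

Intuition: The distribution closer to uniform (more spread out) has higher entropy.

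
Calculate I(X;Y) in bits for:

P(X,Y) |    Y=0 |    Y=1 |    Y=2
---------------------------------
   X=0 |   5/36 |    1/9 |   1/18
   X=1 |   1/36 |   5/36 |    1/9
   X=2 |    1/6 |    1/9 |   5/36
0.0945 bits

Mutual information: I(X;Y) = H(X) + H(Y) - H(X,Y)

Marginals:
P(X) = (11/36, 5/18, 5/12), H(X) = 1.5622 bits
P(Y) = (1/3, 13/36, 11/36), H(Y) = 1.5816 bits

Joint entropy: H(X,Y) = 3.0494 bits

I(X;Y) = 1.5622 + 1.5816 - 3.0494 = 0.0945 bits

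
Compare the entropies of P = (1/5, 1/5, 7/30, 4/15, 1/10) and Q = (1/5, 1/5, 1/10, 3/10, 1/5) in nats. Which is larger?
P

Computing entropies in nats:
H(P) = 1.5661
H(Q) = 1.5571

Distribution P has higher entropy.

Intuition: The distribution closer to uniform (more spread out) has higher entropy.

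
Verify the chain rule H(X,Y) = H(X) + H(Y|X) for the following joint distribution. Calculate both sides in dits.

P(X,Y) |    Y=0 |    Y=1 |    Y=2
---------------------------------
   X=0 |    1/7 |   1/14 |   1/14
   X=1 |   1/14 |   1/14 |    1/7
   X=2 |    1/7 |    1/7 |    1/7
H(X,Y) = 0.9311, H(X) = 0.4686, H(Y|X) = 0.4625 (all in dits)

Chain rule: H(X,Y) = H(X) + H(Y|X)

Left side — joint entropy directly:
H(X,Y) = -Σ p(x,y) log p(x,y) = 0.9311 dits

Right side — compute H(Y|X) from the conditional distributions:
P(X) = (2/7, 2/7, 3/7), so H(X) = 0.4686 dits
H(Y|X) = Σ_x P(X=x) · H(Y|X=x):
  P(Y|X=0) = (1/2, 1/4, 1/4), H(Y|X=0) = 0.4515, weight P(X=0) = 2/7
  P(Y|X=1) = (1/4, 1/4, 1/2), H(Y|X=1) = 0.4515, weight P(X=1) = 2/7
  P(Y|X=2) = (1/3, 1/3, 1/3), H(Y|X=2) = 0.4771, weight P(X=2) = 3/7
H(Y|X) = 0.4625 dits

H(X) + H(Y|X) = 0.4686 + 0.4625 = 0.9311 dits

Both sides equal 0.9311 dits. ✓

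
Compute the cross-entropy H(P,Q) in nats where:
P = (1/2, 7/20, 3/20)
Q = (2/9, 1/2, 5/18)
1.1868 nats

Cross-entropy: H(P,Q) = -Σ p(x) log q(x)

Alternatively: H(P,Q) = H(P) + D_KL(P||Q)
H(P) = 0.9986 nats
D_KL(P||Q) = 0.1882 nats

H(P,Q) = 0.9986 + 0.1882 = 1.1868 nats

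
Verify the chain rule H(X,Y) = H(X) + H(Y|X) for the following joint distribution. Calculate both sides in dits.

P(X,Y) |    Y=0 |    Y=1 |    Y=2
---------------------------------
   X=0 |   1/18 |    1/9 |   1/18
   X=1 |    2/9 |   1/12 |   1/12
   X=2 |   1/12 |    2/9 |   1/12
H(X,Y) = 0.8955, H(X) = 0.4642, H(Y|X) = 0.4314 (all in dits)

Chain rule: H(X,Y) = H(X) + H(Y|X)

Left side — joint entropy directly:
H(X,Y) = -Σ p(x,y) log p(x,y) = 0.8955 dits

Right side — compute H(Y|X) from the conditional distributions:
P(X) = (2/9, 7/18, 7/18), so H(X) = 0.4642 dits
H(Y|X) = Σ_x P(X=x) · H(Y|X=x):
  P(Y|X=0) = (1/4, 1/2, 1/4), H(Y|X=0) = 0.4515, weight P(X=0) = 2/9
  P(Y|X=1) = (4/7, 3/14, 3/14), H(Y|X=1) = 0.4256, weight P(X=1) = 7/18
  P(Y|X=2) = (3/14, 4/7, 3/14), H(Y|X=2) = 0.4256, weight P(X=2) = 7/18
H(Y|X) = 0.4314 dits

H(X) + H(Y|X) = 0.4642 + 0.4314 = 0.8955 dits

Both sides equal 0.8955 dits. ✓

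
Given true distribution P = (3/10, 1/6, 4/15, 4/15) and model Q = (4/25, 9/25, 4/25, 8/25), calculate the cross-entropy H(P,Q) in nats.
1.5126 nats

Cross-entropy: H(P,Q) = -Σ p(x) log q(x)

Alternatively: H(P,Q) = H(P) + D_KL(P||Q)
H(P) = 1.3648 nats
D_KL(P||Q) = 0.1478 nats

H(P,Q) = 1.3648 + 0.1478 = 1.5126 nats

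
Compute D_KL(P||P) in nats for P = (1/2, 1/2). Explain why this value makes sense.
0.0000 nats

KL divergence satisfies the Gibbs inequality: D_KL(P||Q) ≥ 0 for all distributions P, Q.

D_KL(P||Q) = Σ p(x) log(p(x)/q(x))
Each term is p(x) × log_e(p(x)/p(x)) = p(x) × log_e(1) = 0, so the sum is 0.
D_KL(P||Q) = 0.0000 nats

When P = Q, the KL divergence is exactly 0, as there is no 'divergence' between identical distributions.

This non-negativity is a fundamental property: relative entropy cannot be negative because it measures how different Q is from P.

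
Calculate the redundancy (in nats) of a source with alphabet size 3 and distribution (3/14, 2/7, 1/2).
0.0640 nats

Redundancy measures how far a source is from maximum entropy:
R = H_max - H(X)

Maximum entropy for 3 symbols: H_max = log_e(3) = 1.0986 nats
Actual entropy: H(X) = 1.0346 nats
Redundancy: R = 1.0986 - 1.0346 = 0.0640 nats

This redundancy represents potential for compression: the source could be compressed by 0.0640 nats per symbol.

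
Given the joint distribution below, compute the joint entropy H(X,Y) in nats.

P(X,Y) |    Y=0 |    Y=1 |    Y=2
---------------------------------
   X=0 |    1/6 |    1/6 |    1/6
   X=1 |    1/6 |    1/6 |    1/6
1.7918 nats

Joint entropy is H(X,Y) = -Σ_{x,y} p(x,y) log p(x,y).

Summing over all non-zero entries:
H(X,Y) = -[1/6·log_e(1/6) + 1/6·log_e(1/6) + 1/6·log_e(1/6) + 1/6·log_e(1/6) + 1/6·log_e(1/6) + 1/6·log_e(1/6)]
H(X,Y) = 1.7918 nats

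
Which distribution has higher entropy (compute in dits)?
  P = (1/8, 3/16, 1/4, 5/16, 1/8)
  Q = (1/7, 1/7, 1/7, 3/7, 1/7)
P

Computing entropies in dits:
H(P) = 0.6705
H(Q) = 0.6406

Distribution P has higher entropy.

Intuition: The distribution closer to uniform (more spread out) has higher entropy.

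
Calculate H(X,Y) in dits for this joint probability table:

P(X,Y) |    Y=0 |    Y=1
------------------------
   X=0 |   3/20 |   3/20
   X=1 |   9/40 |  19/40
0.5465 dits

Joint entropy is H(X,Y) = -Σ_{x,y} p(x,y) log p(x,y).

Summing over all non-zero entries:
H(X,Y) = -[3/20·log_10(3/20) + 3/20·log_10(3/20) + 9/40·log_10(9/40) + 19/40·log_10(19/40)]
H(X,Y) = 0.5465 dits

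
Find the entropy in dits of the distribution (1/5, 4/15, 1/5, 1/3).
0.5917 dits

Shannon entropy is H(X) = -Σ p(x) log p(x).

For P = (1/5, 4/15, 1/5, 1/3):
H = -1/5 × log_10(1/5) -4/15 × log_10(4/15) -1/5 × log_10(1/5) -1/3 × log_10(1/3)
H = 0.5917 dits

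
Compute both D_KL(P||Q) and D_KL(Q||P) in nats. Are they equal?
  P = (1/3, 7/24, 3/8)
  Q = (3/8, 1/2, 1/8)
D_KL(P||Q) = 0.2155, D_KL(Q||P) = 0.1763

KL divergence is not symmetric: D_KL(P||Q) ≠ D_KL(Q||P) in general.

D_KL(P||Q) = 0.2155 nats
D_KL(Q||P) = 0.1763 nats

No, they are not equal!

This asymmetry is why KL divergence is not a true distance metric.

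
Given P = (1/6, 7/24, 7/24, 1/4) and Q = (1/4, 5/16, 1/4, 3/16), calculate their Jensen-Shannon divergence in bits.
0.0107 bits

Jensen-Shannon divergence is:
JSD(P||Q) = 0.5 × D_KL(P||M) + 0.5 × D_KL(Q||M)
where M = 0.5 × (P + Q) is the mixture distribution.

M = 0.5 × (1/6, 7/24, 7/24, 1/4) + 0.5 × (1/4, 5/16, 1/4, 3/16) = (5/24, 0.302083, 0.270833, 7/32)

D_KL(P||M) = 0.0109 bits
D_KL(Q||M) = 0.0105 bits

JSD(P||Q) = 0.5 × 0.0109 + 0.5 × 0.0105 = 0.0107 bits

Unlike KL divergence, JSD is symmetric and bounded: 0 ≤ JSD ≤ log(2).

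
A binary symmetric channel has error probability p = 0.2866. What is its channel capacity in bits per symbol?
0.1357 bits

For a binary symmetric channel (BSC) with error probability p:
Capacity C = 1 - H(p) bits per symbol

where H(p) = -p log₂(p) - (1-p) log₂(1-p) is the binary entropy function.

H(0.2866) = 0.8643 bits
C = 1 - 0.8643 = 0.1357 bits per symbol

This means we can reliably transmit up to 0.1357 bits of information per channel use.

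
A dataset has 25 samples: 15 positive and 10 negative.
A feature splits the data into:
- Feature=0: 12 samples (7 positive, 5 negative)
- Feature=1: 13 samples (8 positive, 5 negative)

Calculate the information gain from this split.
0.0008 bits

Information Gain = H(Y) - H(Y|Feature)

Before split:
P(positive) = 15/25 = 0.6000
H(Y) = 0.9710 bits

After split:
Feature=0: H = 0.9799 bits (weight = 12/25)
Feature=1: H = 0.9612 bits (weight = 13/25)
H(Y|Feature) = (12/25)×0.9799 + (13/25)×0.9612 = 0.9702 bits

Information Gain = 0.9710 - 0.9702 = 0.0008 bits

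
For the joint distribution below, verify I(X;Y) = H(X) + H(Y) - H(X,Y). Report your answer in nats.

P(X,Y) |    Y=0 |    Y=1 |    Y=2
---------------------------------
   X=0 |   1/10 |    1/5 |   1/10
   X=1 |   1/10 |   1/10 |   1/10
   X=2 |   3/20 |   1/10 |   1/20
I(X;Y) = 0.0316 nats

Mutual information has multiple equivalent forms:
- I(X;Y) = H(X) - H(X|Y)
- I(X;Y) = H(Y) - H(Y|X)
- I(X;Y) = H(X) + H(Y) - H(X,Y)

Computing all quantities:
H(X) = 1.0889, H(Y) = 1.0805, H(X,Y) = 2.1378
H(X|Y) = 1.0573, H(Y|X) = 1.0489

Verification:
H(X) - H(X|Y) = 1.0889 - 1.0573 = 0.0316
H(Y) - H(Y|X) = 1.0805 - 1.0489 = 0.0316
H(X) + H(Y) - H(X,Y) = 1.0889 + 1.0805 - 2.1378 = 0.0316

All forms give I(X;Y) = 0.0316 nats. ✓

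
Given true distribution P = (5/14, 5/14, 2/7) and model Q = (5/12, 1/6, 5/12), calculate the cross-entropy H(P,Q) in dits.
0.5223 dits

Cross-entropy: H(P,Q) = -Σ p(x) log q(x)

Alternatively: H(P,Q) = H(P) + D_KL(P||Q)
H(P) = 0.4748 dits
D_KL(P||Q) = 0.0475 dits

H(P,Q) = 0.4748 + 0.0475 = 0.5223 dits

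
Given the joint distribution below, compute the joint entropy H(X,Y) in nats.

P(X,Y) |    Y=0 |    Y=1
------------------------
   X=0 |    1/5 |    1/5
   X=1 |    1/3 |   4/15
1.3624 nats

Joint entropy is H(X,Y) = -Σ_{x,y} p(x,y) log p(x,y).

Summing over all non-zero entries:
H(X,Y) = -[1/5·log_e(1/5) + 1/5·log_e(1/5) + 1/3·log_e(1/3) + 4/15·log_e(4/15)]
H(X,Y) = 1.3624 nats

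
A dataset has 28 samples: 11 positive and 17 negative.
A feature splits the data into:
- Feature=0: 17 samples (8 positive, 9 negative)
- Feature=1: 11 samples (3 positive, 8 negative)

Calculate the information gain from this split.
0.0289 bits

Information Gain = H(Y) - H(Y|Feature)

Before split:
P(positive) = 11/28 = 0.3929
H(Y) = 0.9666 bits

After split:
Feature=0: H = 0.9975 bits (weight = 17/28)
Feature=1: H = 0.8454 bits (weight = 11/28)
H(Y|Feature) = (17/28)×0.9975 + (11/28)×0.8454 = 0.9377 bits

Information Gain = 0.9666 - 0.9377 = 0.0289 bits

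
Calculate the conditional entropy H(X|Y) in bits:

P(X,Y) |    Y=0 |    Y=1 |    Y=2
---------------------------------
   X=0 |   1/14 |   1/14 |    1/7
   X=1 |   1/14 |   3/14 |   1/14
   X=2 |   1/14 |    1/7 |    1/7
1.5085 bits

Using the chain rule: H(X|Y) = H(X,Y) - H(Y)

First, compute H(X,Y) = 3.0391 bits

Marginal P(Y) = (3/14, 3/7, 5/14)
H(Y) = 1.5306 bits

H(X|Y) = H(X,Y) - H(Y) = 3.0391 - 1.5306 = 1.5085 bits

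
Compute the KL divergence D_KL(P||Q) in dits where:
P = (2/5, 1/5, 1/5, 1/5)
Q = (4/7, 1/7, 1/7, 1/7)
0.0257 dits

KL divergence: D_KL(P||Q) = Σ p(x) log(p(x)/q(x))

Computing term by term:
  x=0: 2/5 × log_10[(2/5)/(4/7)] = 2/5 × -0.1549 = -0.0620
  x=1: 1/5 × log_10[(1/5)/(1/7)] = 1/5 × 0.1461 = 0.0292
  x=2: 1/5 × log_10[(1/5)/(1/7)] = 1/5 × 0.1461 = 0.0292
  x=3: 1/5 × log_10[(1/5)/(1/7)] = 1/5 × 0.1461 = 0.0292

D_KL(P||Q) = 0.0257 dits

Note: KL divergence is always non-negative and equals 0 iff P = Q.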